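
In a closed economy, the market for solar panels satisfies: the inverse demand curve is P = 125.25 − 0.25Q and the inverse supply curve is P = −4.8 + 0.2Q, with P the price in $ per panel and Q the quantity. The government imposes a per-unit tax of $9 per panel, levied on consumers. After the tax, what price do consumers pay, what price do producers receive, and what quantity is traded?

Consumers pay $58; producers receive $49; quantity = 269.

Rewrite in direct form: Qd = 501 − 4P and Qs = 5P + 24.
Before the tax: set 501 − 4P = 5P + 24 → P* = $53, Q* = 289.
With the tax collected from consumers, demand (in seller-price terms) shifts: Qd = 501 − 4(P + 9).
Solving gives Q = 269 with consumers paying $58 and producers receiving $49 (the $9 wedge).
The less price-elastic side of the market bears the larger share of a per-unit tax.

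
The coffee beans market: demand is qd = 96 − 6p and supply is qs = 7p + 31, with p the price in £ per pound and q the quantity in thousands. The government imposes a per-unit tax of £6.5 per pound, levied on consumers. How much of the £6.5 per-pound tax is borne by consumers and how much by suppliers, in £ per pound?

Without the tax, 96 − 6p = 7p + 31 gives 13p = 65, so p* = £5 and q* = 66.
With the tax collected from consumers, demand (in seller-price terms) shifts: qd = 96 − 6(p + 6.5).
New equilibrium: consumers pay £8.5, suppliers receive £2, q = 45. (Wedge: pb − ps = 6.5.)
Burden on consumers: £3.5; on suppliers: £3. (They sum to £6.5.)

Consumers bear £3.5 per pound; suppliers bear £3 per pound.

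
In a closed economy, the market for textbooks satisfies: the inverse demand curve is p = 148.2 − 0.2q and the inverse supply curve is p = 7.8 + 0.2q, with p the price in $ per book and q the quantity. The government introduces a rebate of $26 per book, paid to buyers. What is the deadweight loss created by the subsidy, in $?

Inverting to q(p) form: qd = 741 − 5p; qs = 5p − 39.
Before the subsidy: set 741 − 5p = 5p − 39 → p* = $78, q* = 351.
With a per-unit subsidy paid to buyers, each effectively pays p − 26, so demand becomes qd = 741 − 5(p − 26).
Solving gives q = 416 with buyers paying $65 and suppliers receiving $91 (the $26 wedge).
Quantity rises by |ΔQ| = |351 − 416| = 65.
DWL = ½ · t · |ΔQ| = ½ · 26 · 65 = $845.

Deadweight loss = $845.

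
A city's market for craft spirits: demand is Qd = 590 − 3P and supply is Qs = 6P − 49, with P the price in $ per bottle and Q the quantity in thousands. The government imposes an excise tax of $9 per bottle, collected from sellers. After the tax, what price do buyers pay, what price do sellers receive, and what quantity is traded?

Buyers pay $77; sellers receive $68; quantity = 359.

Without the tax, 590 − 3P = 6P − 49 gives 9P = 639, so P* = $71 and Q* = 377.
With the tax collected from sellers, supply shifts: Qs = 6(P − 9) − 49.
New equilibrium: buyers pay $77, sellers receive $68, Q = 359. (Wedge: Pb − Ps = 9.)
The less price-elastic side of the market bears the larger share of a per-unit tax.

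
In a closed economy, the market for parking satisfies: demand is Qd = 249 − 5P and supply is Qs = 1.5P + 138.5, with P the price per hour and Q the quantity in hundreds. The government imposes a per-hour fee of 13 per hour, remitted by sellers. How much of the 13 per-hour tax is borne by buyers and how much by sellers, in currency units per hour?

Before the tax: set 249 − 5P = 1.5P + 138.5 → P* = 17, Q* = 164.
With the tax collected from sellers, supply shifts: Qs = 1.5(P − 13) + 138.5.
New equilibrium: buyers pay 20, sellers receive 7, Q = 149. (Wedge: Pb − Ps = 13.)
Burden on buyers: 3; on sellers: 10. (They sum to 13.)

Buyers bear 3 per hour; sellers bear 10 per hour.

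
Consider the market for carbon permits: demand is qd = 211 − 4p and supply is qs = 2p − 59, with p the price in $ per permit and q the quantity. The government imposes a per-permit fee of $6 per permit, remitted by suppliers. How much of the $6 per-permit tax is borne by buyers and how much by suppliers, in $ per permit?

Before the tax: set 211 − 4p = 2p − 59 → p* = $45, q* = 31.
With the tax collected from suppliers, supply shifts: qs = 2(p − 6) − 59.
New equilibrium: buyers pay $47, suppliers receive $41, q = 23. (Wedge: pb − ps = 6.)
Burden on buyers: $2; on suppliers: $4. (They sum to $6.)

Buyers bear $2 per permit; suppliers bear $4 per permit.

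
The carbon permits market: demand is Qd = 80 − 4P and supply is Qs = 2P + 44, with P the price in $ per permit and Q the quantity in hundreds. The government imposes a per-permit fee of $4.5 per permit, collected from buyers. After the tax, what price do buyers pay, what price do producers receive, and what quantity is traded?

Buyers pay $7.5; producers receive $3; quantity = 50.

Without the tax, 80 − 4P = 2P + 44 gives 6P = 36, so P* = $6 and Q* = 56.
With the tax collected from buyers, demand (in seller-price terms) shifts: Qd = 80 − 4(P + 4.5).
New equilibrium: buyers pay $7.5, producers receive $3, Q = 50. (Wedge: Pb − Ps = 4.5.)
The less price-elastic side of the market bears the larger share of a per-unit tax.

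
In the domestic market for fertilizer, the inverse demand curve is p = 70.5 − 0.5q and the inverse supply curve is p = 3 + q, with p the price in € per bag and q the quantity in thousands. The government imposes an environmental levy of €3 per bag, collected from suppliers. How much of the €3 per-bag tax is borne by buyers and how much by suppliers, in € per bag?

Buyers bear €1 per bag; suppliers bear €2 per bag.

Inverting to q(p) form: qd = 141 − 2p; qs = p − 3.
Without the tax, 141 − 2p = p − 3 gives 3p = 144, so p* = €48 and q* = 45.
With the tax collected from suppliers, supply shifts: qs = (p − 3) − 3.
Solving gives q = 43 with buyers paying €49 and suppliers receiving €46 (the €3 wedge).
Burden on buyers: €1; on suppliers: €2. (They sum to €3.)
The less price-elastic side of the market bears the larger share of a per-unit tax.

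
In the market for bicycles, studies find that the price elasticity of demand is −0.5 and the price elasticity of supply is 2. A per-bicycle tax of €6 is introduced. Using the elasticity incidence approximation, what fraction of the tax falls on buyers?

Incidence ratio: buyers' share ≈ εs / (εs + |εd|) = 2 / (2 + 0.5) = 0.8.
Supply is the more elastic side, so buyers bear the larger share.

Buyers' share ≈ 0.8.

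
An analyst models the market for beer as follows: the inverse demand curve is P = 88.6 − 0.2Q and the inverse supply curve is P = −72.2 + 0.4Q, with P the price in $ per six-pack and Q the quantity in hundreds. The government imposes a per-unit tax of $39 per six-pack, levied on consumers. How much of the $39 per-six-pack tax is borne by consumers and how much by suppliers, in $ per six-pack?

Consumers bear $13 per six-pack; suppliers bear $26 per six-pack.

Inverting to Q(P) form: Qd = 443 − 5P; Qs = 2.5P + 180.5.
Before the tax: set 443 − 5P = 2.5P + 180.5 → P* = $35, Q* = 268.
With the tax collected from consumers, demand (in seller-price terms) shifts: Qd = 443 − 5(P + 39).
New equilibrium: consumers pay $48, suppliers receive $9, Q = 203. (Wedge: Pb − Ps = 39.)
Burden on consumers: $13; on suppliers: $26. (They sum to $39.)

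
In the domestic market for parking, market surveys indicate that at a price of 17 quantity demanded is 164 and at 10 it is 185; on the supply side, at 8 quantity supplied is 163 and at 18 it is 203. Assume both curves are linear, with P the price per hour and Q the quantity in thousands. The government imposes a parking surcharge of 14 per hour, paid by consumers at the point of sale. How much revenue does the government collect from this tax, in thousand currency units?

Demand slope: (185 − 164)/(10 − 17) = -3, so Qd = 215 − 3P.
Supply slope: (203 − 163)/(18 − 8) = 4, so Qs = 4P + 131.
Before the tax: set 215 − 3P = 4P + 131 → P* = 12, Q* = 179.
With the tax collected from consumers, demand (in seller-price terms) shifts: Qd = 215 − 3(P + 14).
Solving gives Q = 155 with consumers paying 20 and sellers receiving 6 (the 14 wedge).
Revenue = t · Q = 14 · 155 = 2170.

Tax revenue = 2170 thousand.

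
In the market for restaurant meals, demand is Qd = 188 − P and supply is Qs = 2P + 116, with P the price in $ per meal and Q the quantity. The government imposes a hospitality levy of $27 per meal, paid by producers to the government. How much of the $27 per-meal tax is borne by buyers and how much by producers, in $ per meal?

Before the tax: set 188 − P = 2P + 116 → P* = $24, Q* = 164.
With the tax collected from producers, supply shifts: Qs = 2(P − 27) + 116.
Solving gives Q = 146 with buyers paying $42 and producers receiving $15 (the $27 wedge).
Burden on buyers: $18; on producers: $9. (They sum to $27.)
The less price-elastic side of the market bears the larger share of a per-unit tax.

Buyers bear $18 per meal; producers bear $9 per meal.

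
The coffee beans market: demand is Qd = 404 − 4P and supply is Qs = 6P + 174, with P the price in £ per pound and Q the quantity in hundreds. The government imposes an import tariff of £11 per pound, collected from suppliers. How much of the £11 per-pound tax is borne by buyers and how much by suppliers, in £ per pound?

Without the tax, 404 − 4P = 6P + 174 gives 10P = 230, so P* = £23 and Q* = 312.
With the tax collected from suppliers, supply shifts: Qs = 6(P − 11) + 174.
New equilibrium: buyers pay £29.6, suppliers receive £18.6, Q = 285.6. (Wedge: Pb − Ps = 11.)
Burden on buyers: £6.6; on suppliers: £4.4. (They sum to £11.)
The less price-elastic side of the market bears the larger share of a per-unit tax.

Buyers bear £6.6 per pound; suppliers bear £4.4 per pound.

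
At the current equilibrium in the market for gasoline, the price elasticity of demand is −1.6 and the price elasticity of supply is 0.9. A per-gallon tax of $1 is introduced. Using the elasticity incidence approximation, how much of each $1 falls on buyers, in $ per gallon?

Incidence ratio: buyers' share ≈ εs / (εs + |εd|) = 0.9 / (0.9 + 1.6) = 0.36.
So buyers bear ≈ 0.36 × $1 = $0.36; sellers bear $0.64.

Buyers bear ≈ $0.36 per gallon.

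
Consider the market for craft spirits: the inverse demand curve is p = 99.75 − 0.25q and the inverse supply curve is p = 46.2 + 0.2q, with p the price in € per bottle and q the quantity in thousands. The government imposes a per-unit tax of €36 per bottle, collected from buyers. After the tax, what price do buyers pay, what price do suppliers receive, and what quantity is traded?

Buyers pay €90; suppliers receive €54; quantity = 39.

Rewrite in direct form: qd = 399 − 4p and qs = 5p − 231.
Without the tax, 399 − 4p = 5p − 231 gives 9p = 630, so p* = €70 and q* = 119.
With the tax collected from buyers, demand (in seller-price terms) shifts: qd = 399 − 4(p + 36).
New equilibrium: buyers pay €90, suppliers receive €54, q = 39. (Wedge: pb − ps = 36.)
The less price-elastic side of the market bears the larger share of a per-unit tax.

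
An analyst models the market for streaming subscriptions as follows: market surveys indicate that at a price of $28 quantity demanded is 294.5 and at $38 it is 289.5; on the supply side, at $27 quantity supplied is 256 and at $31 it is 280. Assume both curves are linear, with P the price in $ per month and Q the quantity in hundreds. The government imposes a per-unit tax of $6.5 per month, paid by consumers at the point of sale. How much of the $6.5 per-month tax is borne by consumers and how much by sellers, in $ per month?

Consumers bear $6 per month; sellers bear $0.5 per month.

Demand slope: (289.5 − 294.5)/(38 − 28) = -0.5, so Qd = 308.5 − 0.5P.
Supply slope: (280 − 256)/(31 − 27) = 6, so Qs = 6P + 94.
Before the tax: set 308.5 − 0.5P = 6P + 94 → P* = $33, Q* = 292.
With the tax collected from consumers, demand (in seller-price terms) shifts: Qd = 308.5 − 0.5(P + 6.5).
Solving gives Q = 289 with consumers paying $39 and sellers receiving $32.5 (the $6.5 wedge).
Burden on consumers: $6; on sellers: $0.5. (They sum to $6.5.)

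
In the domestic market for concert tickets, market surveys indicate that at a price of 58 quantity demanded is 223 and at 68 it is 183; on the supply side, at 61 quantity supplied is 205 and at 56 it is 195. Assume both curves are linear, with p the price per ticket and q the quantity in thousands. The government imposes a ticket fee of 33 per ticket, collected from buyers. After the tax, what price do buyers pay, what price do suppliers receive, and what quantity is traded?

Demand slope: (183 − 223)/(68 − 58) = -4, so qd = 455 − 4p.
Supply slope: (195 − 205)/(56 − 61) = 2, so qs = 2p + 83.
Without the tax, 455 − 4p = 2p + 83 gives 6p = 372, so p* = 62 and q* = 207.
With the tax collected from buyers, demand (in seller-price terms) shifts: qd = 455 − 4(p + 33).
Solving gives q = 163 with buyers paying 73 and suppliers receiving 40 (the 33 wedge).
The less price-elastic side of the market bears the larger share of a per-unit tax.

Buyers pay 73; suppliers receive 40; quantity = 163.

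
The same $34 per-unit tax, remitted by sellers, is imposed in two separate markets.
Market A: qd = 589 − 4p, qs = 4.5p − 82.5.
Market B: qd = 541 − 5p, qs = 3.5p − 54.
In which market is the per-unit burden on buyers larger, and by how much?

Market A: pre-tax p* = $79, q* = 273; post-tax q = 201; per-unit burden on buyers = $18.
Market B: pre-tax p* = $70, q* = 191; post-tax q = 121; per-unit burden on buyers = $14.
Difference: $18 vs $14 → market A is larger by $4.

Market A, by $4.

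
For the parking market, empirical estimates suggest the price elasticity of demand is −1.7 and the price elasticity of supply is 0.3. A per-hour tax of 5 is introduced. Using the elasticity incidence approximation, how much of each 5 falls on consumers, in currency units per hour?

Consumers bear ≈ 0.75 per hour.

Incidence ratio: consumers' share ≈ εs / (εs + |εd|) = 0.3 / (0.3 + 1.7) = 0.15.
So consumers bear ≈ 0.15 × 5 = 0.75; suppliers bear 4.25.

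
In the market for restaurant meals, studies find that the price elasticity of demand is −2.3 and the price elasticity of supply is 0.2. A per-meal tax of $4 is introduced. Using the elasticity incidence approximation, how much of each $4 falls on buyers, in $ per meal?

Incidence ratio: buyers' share ≈ εs / (εs + |εd|) = 0.2 / (0.2 + 2.3) = 0.08.
So buyers bear ≈ 0.08 × $4 = $0.32; suppliers bear $3.68.

Buyers bear ≈ $0.32 per meal.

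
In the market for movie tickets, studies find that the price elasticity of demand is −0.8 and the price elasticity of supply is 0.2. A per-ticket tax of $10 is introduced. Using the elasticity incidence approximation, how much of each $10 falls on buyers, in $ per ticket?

Buyers bear ≈ $2 per ticket.

Incidence ratio: buyers' share ≈ εs / (εs + |εd|) = 0.2 / (0.2 + 0.8) = 0.2.
So buyers bear ≈ 0.2 × $10 = $2; sellers bear $8.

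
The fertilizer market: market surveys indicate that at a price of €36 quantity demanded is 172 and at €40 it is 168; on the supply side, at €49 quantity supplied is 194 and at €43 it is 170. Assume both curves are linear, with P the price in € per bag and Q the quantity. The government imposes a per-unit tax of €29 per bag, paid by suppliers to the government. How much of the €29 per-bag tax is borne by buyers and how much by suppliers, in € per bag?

Demand slope: (168 − 172)/(40 − 36) = -1, so Qd = 208 − P.
Supply slope: (170 − 194)/(43 − 49) = 4, so Qs = 4P − 2.
Before the tax: set 208 − P = 4P − 2 → P* = €42, Q* = 166.
With the tax collected from suppliers, supply shifts: Qs = 4(P − 29) − 2.
New equilibrium: buyers pay €65.2, suppliers receive €36.2, Q = 142.8. (Wedge: Pb − Ps = 29.)
Burden on buyers: €23.2; on suppliers: €5.8. (They sum to €29.)

Buyers bear €23.2 per bag; suppliers bear €5.8 per bag.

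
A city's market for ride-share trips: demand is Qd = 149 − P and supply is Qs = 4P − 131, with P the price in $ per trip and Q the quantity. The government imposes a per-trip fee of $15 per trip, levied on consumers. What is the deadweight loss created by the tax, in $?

Before the tax: set 149 − P = 4P − 131 → P* = $56, Q* = 93.
With the tax collected from consumers, demand (in seller-price terms) shifts: Qd = 149 − (P + 15).
Solving gives Q = 81 with consumers paying $68 and producers receiving $53 (the $15 wedge).
Quantity falls by |ΔQ| = |93 − 81| = 12.
DWL = ½ · t · |ΔQ| = ½ · 15 · 12 = $90.

Deadweight loss = $90.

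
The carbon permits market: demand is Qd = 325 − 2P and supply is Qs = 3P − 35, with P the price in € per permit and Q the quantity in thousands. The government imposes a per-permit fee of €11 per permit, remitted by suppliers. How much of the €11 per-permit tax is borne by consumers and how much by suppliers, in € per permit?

Consumers bear €6.6 per permit; suppliers bear €4.4 per permit.

Before the tax: set 325 − 2P = 3P − 35 → P* = €72, Q* = 181.
With the tax collected from suppliers, supply shifts: Qs = 3(P − 11) − 35.
New equilibrium: consumers pay €78.6, suppliers receive €67.6, Q = 167.8. (Wedge: Pb − Ps = 11.)
Burden on consumers: €6.6; on suppliers: €4.4. (They sum to €11.)
The less price-elastic side of the market bears the larger share of a per-unit tax.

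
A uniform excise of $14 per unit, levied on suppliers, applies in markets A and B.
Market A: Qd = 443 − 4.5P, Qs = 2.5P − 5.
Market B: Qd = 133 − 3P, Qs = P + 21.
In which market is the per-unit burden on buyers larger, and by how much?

Market A, by $1.5.

Market A: pre-tax P* = $64, Q* = 155; post-tax Q = 132.5; per-unit burden on buyers = $5.
Market B: pre-tax P* = $28, Q* = 49; post-tax Q = 38.5; per-unit burden on buyers = $3.5.
Difference: $5 vs $3.5 → market A is larger by $1.5.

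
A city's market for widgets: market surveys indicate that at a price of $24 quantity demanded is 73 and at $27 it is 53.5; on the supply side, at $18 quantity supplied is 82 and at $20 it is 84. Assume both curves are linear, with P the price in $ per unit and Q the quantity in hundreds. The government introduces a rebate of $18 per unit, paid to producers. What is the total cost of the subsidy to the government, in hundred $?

Government outlay = $1828.8 hundred.

Demand slope: (53.5 − 73)/(27 − 24) = -6.5, so Qd = 229 − 6.5P.
Supply slope: (84 − 82)/(20 − 18) = 1, so Qs = P + 64.
Before the subsidy: set 229 − 6.5P = P + 64 → P* = $22, Q* = 86.
With a per-unit subsidy paid to producers, each receives P + 18 per unit sold, so supply becomes Qs = (P + 18) + 64.
Solving gives Q = 101.6 with buyers paying $19.6 and producers receiving $37.6 (the $18 wedge).
Outlay = t · Q = 18 · 101.6 = $1828.8.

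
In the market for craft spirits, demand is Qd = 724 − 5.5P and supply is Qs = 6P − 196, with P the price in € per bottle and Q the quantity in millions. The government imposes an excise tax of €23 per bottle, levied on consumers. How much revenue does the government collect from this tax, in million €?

Tax revenue = €5014 million.

Without the tax, 724 − 5.5P = 6P − 196 gives 11.5P = 920, so P* = €80 and Q* = 284.
With the tax collected from consumers, demand (in seller-price terms) shifts: Qd = 724 − 5.5(P + 23).
Solving gives Q = 218 with consumers paying €92 and sellers receiving €69 (the €23 wedge).
Revenue = t · Q = 23 · 218 = €5014.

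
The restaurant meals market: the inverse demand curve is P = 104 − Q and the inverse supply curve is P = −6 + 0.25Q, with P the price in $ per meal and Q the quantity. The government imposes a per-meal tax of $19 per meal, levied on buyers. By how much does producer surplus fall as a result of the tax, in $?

Inverting to Q(P) form: Qd = 104 − P; Qs = 4P + 24.
Without the tax, 104 − P = 4P + 24 gives 5P = 80, so P* = $16 and Q* = 88.
With the tax collected from buyers, demand (in seller-price terms) shifts: Qd = 104 − (P + 19).
Solving gives Q = 72.8 with buyers paying $31.2 and sellers receiving $12.2 (the $19 wedge).
ΔPS is the trapezoid between Q = 72.8 and Q = 88 of height $3.8: ½ · (88 + 72.8) · 3.8 = $305.52.

Producer surplus falls by $305.52.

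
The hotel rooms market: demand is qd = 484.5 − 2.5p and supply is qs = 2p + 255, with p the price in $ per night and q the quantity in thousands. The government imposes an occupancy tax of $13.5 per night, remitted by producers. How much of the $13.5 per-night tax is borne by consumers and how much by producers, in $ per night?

Consumers bear $6 per night; producers bear $7.5 per night.

Before the tax: set 484.5 − 2.5p = 2p + 255 → p* = $51, q* = 357.
With the tax collected from producers, supply shifts: qs = 2(p − 13.5) + 255.
New equilibrium: consumers pay $57, producers receive $43.5, q = 342. (Wedge: pb − ps = 13.5.)
Burden on consumers: $6; on producers: $7.5. (They sum to $13.5.)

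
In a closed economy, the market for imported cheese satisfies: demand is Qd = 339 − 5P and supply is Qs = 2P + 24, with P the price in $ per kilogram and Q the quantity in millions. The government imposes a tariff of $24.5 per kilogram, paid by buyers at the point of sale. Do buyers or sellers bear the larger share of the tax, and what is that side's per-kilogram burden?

Before the tax: set 339 − 5P = 2P + 24 → P* = $45, Q* = 114.
With the tax collected from buyers, demand (in seller-price terms) shifts: Qd = 339 − 5(P + 24.5).
Solving gives Q = 79 with buyers paying $52 and sellers receiving $27.5 (the $24.5 wedge).
Per-kilogram burden: buyers $7, sellers $17.5.
Sellers take the larger share because supply is less price-elastic here (demand slope 5 vs supply slope 2).
The less price-elastic side of the market bears the larger share of a per-unit tax.

Sellers bear the larger share: $17.5 per kilogram.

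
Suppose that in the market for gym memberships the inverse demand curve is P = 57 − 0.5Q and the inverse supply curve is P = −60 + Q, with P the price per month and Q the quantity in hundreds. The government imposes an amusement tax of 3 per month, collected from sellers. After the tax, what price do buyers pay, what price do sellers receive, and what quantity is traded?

Buyers pay 19; sellers receive 16; quantity = 76.

Rewrite in direct form: Qd = 114 − 2P and Qs = P + 60.
Before the tax: set 114 − 2P = P + 60 → P* = 18, Q* = 78.
With the tax collected from sellers, supply shifts: Qs = (P − 3) + 60.
Solving gives Q = 76 with buyers paying 19 and sellers receiving 16 (the 3 wedge).
The less price-elastic side of the market bears the larger share of a per-unit tax.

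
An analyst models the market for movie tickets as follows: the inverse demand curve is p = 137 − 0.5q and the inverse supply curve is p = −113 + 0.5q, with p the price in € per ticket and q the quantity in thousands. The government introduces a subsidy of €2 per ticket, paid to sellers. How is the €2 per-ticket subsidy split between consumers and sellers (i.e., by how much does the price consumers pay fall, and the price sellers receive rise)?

Consumers gain €1 per ticket; sellers gain €1 per ticket.

Rewrite in direct form: qd = 274 − 2p and qs = 2p + 226.
Before the subsidy: set 274 − 2p = 2p + 226 → p* = €12, q* = 250.
With a per-unit subsidy paid to sellers, each receives p + 2 per unit sold, so supply becomes qs = 2(p + 2) + 226.
Solving gives q = 252 with consumers paying €11 and sellers receiving €13 (the €2 wedge).
Gain to consumers: €1; to sellers: €1. (They sum to €2.)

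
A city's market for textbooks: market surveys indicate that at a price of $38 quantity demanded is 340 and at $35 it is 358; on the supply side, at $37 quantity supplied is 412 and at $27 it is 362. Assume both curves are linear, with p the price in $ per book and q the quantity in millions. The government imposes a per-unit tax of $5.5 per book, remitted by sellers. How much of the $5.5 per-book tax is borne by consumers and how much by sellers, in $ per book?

Consumers bear $2.5 per book; sellers bear $3 per book.

Demand slope: (358 − 340)/(35 − 38) = -6, so qd = 568 − 6p.
Supply slope: (362 − 412)/(27 − 37) = 5, so qs = 5p + 227.
Without the tax, 568 − 6p = 5p + 227 gives 11p = 341, so p* = $31 and q* = 382.
With the tax collected from sellers, supply shifts: qs = 5(p − 5.5) + 227.
Solving gives q = 367 with consumers paying $33.5 and sellers receiving $28 (the $5.5 wedge).
Burden on consumers: $2.5; on sellers: $3. (They sum to $5.5.)
The less price-elastic side of the market bears the larger share of a per-unit tax.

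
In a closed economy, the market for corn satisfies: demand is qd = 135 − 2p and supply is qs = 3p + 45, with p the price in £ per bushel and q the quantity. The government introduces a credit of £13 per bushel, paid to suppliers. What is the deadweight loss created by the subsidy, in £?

Without the subsidy, 135 − 2p = 3p + 45 gives 5p = 90, so p* = £18 and q* = 99.
With a per-unit subsidy paid to suppliers, each receives p + 13 per unit sold, so supply becomes qs = 3(p + 13) + 45.
New equilibrium: consumers pay £10.2, suppliers receive £23.2, q = 114.6. (Wedge: pb − ps = −13.)
Quantity rises by |ΔQ| = |99 − 114.6| = 15.6.
DWL = ½ · t · |ΔQ| = ½ · 13 · 15.6 = £101.4.

Deadweight loss = £101.4.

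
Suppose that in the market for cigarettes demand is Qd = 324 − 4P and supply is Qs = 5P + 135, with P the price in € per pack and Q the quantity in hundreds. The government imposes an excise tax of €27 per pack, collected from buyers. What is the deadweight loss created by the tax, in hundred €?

Deadweight loss = €810 hundred.

Before the tax: set 324 − 4P = 5P + 135 → P* = €21, Q* = 240.
With the tax collected from buyers, demand (in seller-price terms) shifts: Qd = 324 − 4(P + 27).
New equilibrium: buyers pay €36, suppliers receive €9, Q = 180. (Wedge: Pb − Ps = 27.)
Quantity falls by |ΔQ| = |240 − 180| = 60.
DWL = ½ · t · |ΔQ| = ½ · 27 · 60 = €810.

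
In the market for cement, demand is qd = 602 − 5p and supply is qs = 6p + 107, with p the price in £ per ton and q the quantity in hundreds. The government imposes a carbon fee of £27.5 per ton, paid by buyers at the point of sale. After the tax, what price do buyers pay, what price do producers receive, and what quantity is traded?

Before the tax: set 602 − 5p = 6p + 107 → p* = £45, q* = 377.
With the tax collected from buyers, demand (in seller-price terms) shifts: qd = 602 − 5(p + 27.5).
Solving gives q = 302 with buyers paying £60 and producers receiving £32.5 (the £27.5 wedge).

Buyers pay £60; producers receive £32.5; quantity = 302.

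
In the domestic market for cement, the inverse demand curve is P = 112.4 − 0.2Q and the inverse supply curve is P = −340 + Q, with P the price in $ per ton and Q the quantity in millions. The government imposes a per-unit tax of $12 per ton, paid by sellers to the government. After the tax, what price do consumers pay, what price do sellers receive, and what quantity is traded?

Inverting to Q(P) form: Qd = 562 − 5P; Qs = P + 340.
Without the tax, 562 − 5P = P + 340 gives 6P = 222, so P* = $37 and Q* = 377.
With the tax collected from sellers, supply shifts: Qs = (P − 12) + 340.
New equilibrium: consumers pay $39, sellers receive $27, Q = 367. (Wedge: Pb − Ps = 12.)

Consumers pay $39; sellers receive $27; quantity = 367.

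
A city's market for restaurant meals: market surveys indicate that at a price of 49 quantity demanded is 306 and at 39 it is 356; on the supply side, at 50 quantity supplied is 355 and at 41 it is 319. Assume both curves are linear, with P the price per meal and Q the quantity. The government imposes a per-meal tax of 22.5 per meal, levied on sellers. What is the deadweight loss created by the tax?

Deadweight loss = 562.5.

Demand slope: (356 − 306)/(39 − 49) = -5, so Qd = 551 − 5P.
Supply slope: (319 − 355)/(41 − 50) = 4, so Qs = 4P + 155.
Without the tax, 551 − 5P = 4P + 155 gives 9P = 396, so P* = 44 and Q* = 331.
With the tax collected from sellers, supply shifts: Qs = 4(P − 22.5) + 155.
Solving gives Q = 281 with buyers paying 54 and sellers receiving 31.5 (the 22.5 wedge).
Quantity falls by |ΔQ| = |331 − 281| = 50.
DWL = ½ · t · |ΔQ| = ½ · 22.5 · 50 = 562.5.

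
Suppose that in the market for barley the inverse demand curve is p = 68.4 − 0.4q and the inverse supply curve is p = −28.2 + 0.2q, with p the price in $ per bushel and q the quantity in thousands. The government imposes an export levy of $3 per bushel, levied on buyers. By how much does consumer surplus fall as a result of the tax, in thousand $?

Rewrite in direct form: qd = 171 − 2.5p and qs = 5p + 141.
Without the tax, 171 − 2.5p = 5p + 141 gives 7.5p = 30, so p* = $4 and q* = 161.
With the tax collected from buyers, demand (in seller-price terms) shifts: qd = 171 − 2.5(p + 3).
Solving gives q = 156 with buyers paying $6 and producers receiving $3 (the $3 wedge).
ΔCS is the trapezoid between Q = 156 and Q = 161 of height $2: ½ · (161 + 156) · 2 = $317.

Consumer surplus falls by $317 thousand.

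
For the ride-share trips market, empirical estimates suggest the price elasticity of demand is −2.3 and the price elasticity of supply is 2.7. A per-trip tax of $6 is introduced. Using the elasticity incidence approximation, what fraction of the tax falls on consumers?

Consumers' share ≈ 0.54.

Incidence ratio: consumers' share ≈ εs / (εs + |εd|) = 2.7 / (2.7 + 2.3) = 0.54.
Supply is the more elastic side, so consumers bear the larger share.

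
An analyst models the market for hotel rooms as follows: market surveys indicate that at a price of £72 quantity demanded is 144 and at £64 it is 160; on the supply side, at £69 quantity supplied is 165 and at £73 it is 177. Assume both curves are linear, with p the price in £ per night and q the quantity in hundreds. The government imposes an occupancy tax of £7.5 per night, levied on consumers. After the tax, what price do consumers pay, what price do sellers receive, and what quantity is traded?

Consumers pay £70.5; sellers receive £63; quantity = 147.

Demand slope: (160 − 144)/(64 − 72) = -2, so qd = 288 − 2p.
Supply slope: (177 − 165)/(73 − 69) = 3, so qs = 3p − 42.
Before the tax: set 288 − 2p = 3p − 42 → p* = £66, q* = 156.
With the tax collected from consumers, demand (in seller-price terms) shifts: qd = 288 − 2(p + 7.5).
Solving gives q = 147 with consumers paying £70.5 and sellers receiving £63 (the £7.5 wedge).
The less price-elastic side of the market bears the larger share of a per-unit tax.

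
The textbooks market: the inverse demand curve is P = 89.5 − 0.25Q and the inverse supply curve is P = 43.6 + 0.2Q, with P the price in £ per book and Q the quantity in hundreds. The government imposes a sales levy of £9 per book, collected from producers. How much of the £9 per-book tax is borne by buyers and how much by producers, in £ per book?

Rewrite in direct form: Qd = 358 − 4P and Qs = 5P − 218.
Without the tax, 358 − 4P = 5P − 218 gives 9P = 576, so P* = £64 and Q* = 102.
With the tax collected from producers, supply shifts: Qs = 5(P − 9) − 218.
Solving gives Q = 82 with buyers paying £69 and producers receiving £60 (the £9 wedge).
Burden on buyers: £5; on producers: £4. (They sum to £9.)
The less price-elastic side of the market bears the larger share of a per-unit tax.

Buyers bear £5 per book; producers bear £4 per book.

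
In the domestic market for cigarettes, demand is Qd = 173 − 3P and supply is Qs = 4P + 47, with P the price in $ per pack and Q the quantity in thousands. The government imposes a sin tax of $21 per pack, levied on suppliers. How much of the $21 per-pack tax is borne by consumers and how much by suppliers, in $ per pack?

Without the tax, 173 − 3P = 4P + 47 gives 7P = 126, so P* = $18 and Q* = 119.
With the tax collected from suppliers, supply shifts: Qs = 4(P − 21) + 47.
New equilibrium: consumers pay $30, suppliers receive $9, Q = 83. (Wedge: Pb − Ps = 21.)
Burden on consumers: $12; on suppliers: $9. (They sum to $21.)
The less price-elastic side of the market bears the larger share of a per-unit tax.

Consumers bear $12 per pack; suppliers bear $9 per pack.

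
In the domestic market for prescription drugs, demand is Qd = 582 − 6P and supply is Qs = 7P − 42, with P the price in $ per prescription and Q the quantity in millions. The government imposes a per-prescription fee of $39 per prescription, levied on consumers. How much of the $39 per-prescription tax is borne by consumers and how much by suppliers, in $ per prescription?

Consumers bear $21 per prescription; suppliers bear $18 per prescription.

Without the tax, 582 − 6P = 7P − 42 gives 13P = 624, so P* = $48 and Q* = 294.
With the tax collected from consumers, demand (in seller-price terms) shifts: Qd = 582 − 6(P + 39).
New equilibrium: consumers pay $69, suppliers receive $30, Q = 168. (Wedge: Pb − Ps = 39.)
Burden on consumers: $21; on suppliers: $18. (They sum to $39.)
The less price-elastic side of the market bears the larger share of a per-unit tax.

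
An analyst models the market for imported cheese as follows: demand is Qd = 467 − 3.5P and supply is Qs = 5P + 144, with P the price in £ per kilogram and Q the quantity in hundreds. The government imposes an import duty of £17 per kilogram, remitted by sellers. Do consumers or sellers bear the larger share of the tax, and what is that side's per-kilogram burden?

Without the tax, 467 − 3.5P = 5P + 144 gives 8.5P = 323, so P* = £38 and Q* = 334.
With the tax collected from sellers, supply shifts: Qs = 5(P − 17) + 144.
Solving gives Q = 299 with consumers paying £48 and sellers receiving £31 (the £17 wedge).
Per-kilogram burden: consumers £10, sellers £7.
Consumers take the larger share because demand is less price-elastic here (demand slope 3.5 vs supply slope 5).

Consumers bear the larger share: £10 per kilogram.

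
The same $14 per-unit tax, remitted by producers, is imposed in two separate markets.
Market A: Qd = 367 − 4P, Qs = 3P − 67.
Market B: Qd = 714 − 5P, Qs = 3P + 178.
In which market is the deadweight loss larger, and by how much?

Market B, by $15.75.

Market A: pre-tax P* = $62, Q* = 119; post-tax Q = 95; deadweight loss = $168.
Market B: pre-tax P* = $67, Q* = 379; post-tax Q = 352.75; deadweight loss = $183.75.
Difference: $168 vs $183.75 → market B is larger by $15.75.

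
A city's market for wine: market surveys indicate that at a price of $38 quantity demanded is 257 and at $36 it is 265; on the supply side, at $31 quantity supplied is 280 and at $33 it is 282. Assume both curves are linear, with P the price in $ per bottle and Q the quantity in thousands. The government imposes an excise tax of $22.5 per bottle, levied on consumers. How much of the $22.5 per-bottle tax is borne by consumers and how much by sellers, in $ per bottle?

Demand slope: (265 − 257)/(36 − 38) = -4, so Qd = 409 − 4P.
Supply slope: (282 − 280)/(33 − 31) = 1, so Qs = P + 249.
Before the tax: set 409 − 4P = P + 249 → P* = $32, Q* = 281.
With the tax collected from consumers, demand (in seller-price terms) shifts: Qd = 409 − 4(P + 22.5).
New equilibrium: consumers pay $36.5, sellers receive $14, Q = 263. (Wedge: Pb − Ps = 22.5.)
Burden on consumers: $4.5; on sellers: $18. (They sum to $22.5.)
The less price-elastic side of the market bears the larger share of a per-unit tax.

Consumers bear $4.5 per bottle; sellers bear $18 per bottle.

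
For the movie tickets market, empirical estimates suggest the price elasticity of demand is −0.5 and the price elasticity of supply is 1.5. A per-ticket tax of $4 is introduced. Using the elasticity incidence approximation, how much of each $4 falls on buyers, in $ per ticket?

Incidence ratio: buyers' share ≈ εs / (εs + |εd|) = 1.5 / (1.5 + 0.5) = 0.75.
So buyers bear ≈ 0.75 × $4 = $3; sellers bear $1.

Buyers bear ≈ $3 per ticket.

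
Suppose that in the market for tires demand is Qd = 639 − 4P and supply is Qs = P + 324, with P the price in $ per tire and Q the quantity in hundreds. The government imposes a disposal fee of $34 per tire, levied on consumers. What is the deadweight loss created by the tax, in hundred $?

Without the tax, 639 − 4P = P + 324 gives 5P = 315, so P* = $63 and Q* = 387.
With the tax collected from consumers, demand (in seller-price terms) shifts: Qd = 639 − 4(P + 34).
New equilibrium: consumers pay $69.8, producers receive $35.8, Q = 359.8. (Wedge: Pb − Ps = 34.)
Quantity falls by |ΔQ| = |387 − 359.8| = 27.2.
DWL = ½ · t · |ΔQ| = ½ · 34 · 27.2 = $462.4.

Deadweight loss = $462.4 hundred.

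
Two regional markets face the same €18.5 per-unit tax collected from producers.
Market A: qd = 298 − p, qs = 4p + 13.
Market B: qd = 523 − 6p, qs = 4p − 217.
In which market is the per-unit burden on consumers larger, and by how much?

Market A, by €7.4.

Market A: pre-tax p* = €57, q* = 241; post-tax q = 226.2; per-unit burden on consumers = €14.8.
Market B: pre-tax p* = €74, q* = 79; post-tax q = 34.6; per-unit burden on consumers = €7.4.
Difference: €14.8 vs €7.4 → market A is larger by €7.4.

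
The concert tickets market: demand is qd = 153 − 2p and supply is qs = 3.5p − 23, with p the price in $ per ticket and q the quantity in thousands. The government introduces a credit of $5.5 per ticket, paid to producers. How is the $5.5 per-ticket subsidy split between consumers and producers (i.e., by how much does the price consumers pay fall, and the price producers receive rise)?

Consumers gain $3.5 per ticket; producers gain $2 per ticket.

Without the subsidy, 153 − 2p = 3.5p − 23 gives 5.5p = 176, so p* = $32 and q* = 89.
With a per-unit subsidy paid to producers, each receives p + 5.5 per unit sold, so supply becomes qs = 3.5(p + 5.5) − 23.
Solving gives q = 96 with consumers paying $28.5 and producers receiving $34 (the $5.5 wedge).
Gain to consumers: $3.5; to producers: $2. (They sum to $5.5.)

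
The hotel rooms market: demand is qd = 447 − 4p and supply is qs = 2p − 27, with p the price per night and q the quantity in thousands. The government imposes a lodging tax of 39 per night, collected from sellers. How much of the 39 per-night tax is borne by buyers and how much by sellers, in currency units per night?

Buyers bear 13 per night; sellers bear 26 per night.

Before the tax: set 447 − 4p = 2p − 27 → p* = 79, q* = 131.
With the tax collected from sellers, supply shifts: qs = 2(p − 39) − 27.
Solving gives q = 79 with buyers paying 92 and sellers receiving 53 (the 39 wedge).
Burden on buyers: 13; on sellers: 26. (They sum to 39.)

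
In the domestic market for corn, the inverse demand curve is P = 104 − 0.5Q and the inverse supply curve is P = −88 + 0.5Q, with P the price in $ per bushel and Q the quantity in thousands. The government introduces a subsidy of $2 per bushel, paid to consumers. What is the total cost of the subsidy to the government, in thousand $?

Inverting to Q(P) form: Qd = 208 − 2P; Qs = 2P + 176.
Without the subsidy, 208 − 2P = 2P + 176 gives 4P = 32, so P* = $8 and Q* = 192.
With a per-unit subsidy paid to consumers, each effectively pays P − 2, so demand becomes Qd = 208 − 2(P − 2).
New equilibrium: consumers pay $7, suppliers receive $9, Q = 194. (Wedge: Pb − Ps = −2.)
Outlay = t · Q = 2 · 194 = $388.

Government outlay = $388 thousand.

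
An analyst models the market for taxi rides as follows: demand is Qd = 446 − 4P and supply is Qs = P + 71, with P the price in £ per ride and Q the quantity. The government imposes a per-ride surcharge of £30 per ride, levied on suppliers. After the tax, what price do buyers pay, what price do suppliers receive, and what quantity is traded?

Buyers pay £81; suppliers receive £51; quantity = 122.

Without the tax, 446 − 4P = P + 71 gives 5P = 375, so P* = £75 and Q* = 146.
With the tax collected from suppliers, supply shifts: Qs = (P − 30) + 71.
Solving gives Q = 122 with buyers paying £81 and suppliers receiving £51 (the £30 wedge).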